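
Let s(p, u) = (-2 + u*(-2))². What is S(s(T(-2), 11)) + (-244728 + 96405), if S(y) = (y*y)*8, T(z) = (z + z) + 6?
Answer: 2505885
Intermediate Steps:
T(z) = 6 + 2*z (T(z) = 2*z + 6 = 6 + 2*z)
s(p, u) = (-2 - 2*u)²
S(y) = 8*y² (S(y) = y²*8 = 8*y²)
S(s(T(-2), 11)) + (-244728 + 96405) = 8*(4*(1 + 11)²)² + (-244728 + 96405) = 8*(4*12²)² - 148323 = 8*(4*144)² - 148323 = 8*576² - 148323 = 8*331776 - 148323 = 2654208 - 148323 = 2505885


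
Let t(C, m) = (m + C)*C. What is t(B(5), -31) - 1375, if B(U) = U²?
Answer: -1525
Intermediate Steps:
t(C, m) = C*(C + m) (t(C, m) = (C + m)*C = C*(C + m))
t(B(5), -31) - 1375 = 5²*(5² - 31) - 1375 = 25*(25 - 31) - 1375 = 25*(-6) - 1375 = -150 - 1375 = -1525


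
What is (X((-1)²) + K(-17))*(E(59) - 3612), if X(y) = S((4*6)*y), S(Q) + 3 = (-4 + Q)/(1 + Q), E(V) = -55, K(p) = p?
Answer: 352032/5 ≈ 70406.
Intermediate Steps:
S(Q) = -3 + (-4 + Q)/(1 + Q)
X(y) = (-7 - 48*y)/(1 + 24*y) (X(y) = (-7 - 2*4*6*y)/(1 + (4*6)*y) = (-7 - 48*y)/(1 + 24*y))
(X((-1)²) + K(-17))*(E(59) - 3612) = ((-7 - 48*(-1)²)/(1 + 24*(-1)²) - 17)*(-55 - 3612) = ((-7 - 48*1)/(1 + 24*1) - 17)*(-3667) = ((-7 - 48)/(1 + 24) - 17)*(-3667) = (-55/25 - 17)*(-3667) = ((1/25)*(-55) - 17)*(-3667) = (-11/5 - 17)*(-3667) = -96/5*(-3667) = 352032/5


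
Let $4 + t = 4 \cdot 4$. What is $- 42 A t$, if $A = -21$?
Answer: $10584$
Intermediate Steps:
$t = 12$ ($t = -4 + 4 \cdot 4 = -4 + 16 = 12$)
$- 42 A t = \left(-42\right) \left(-21\right) 12 = 882 \cdot 12 = 10584$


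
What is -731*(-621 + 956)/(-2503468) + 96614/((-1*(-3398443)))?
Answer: 1074097771407/8507893300324 ≈ 0.12625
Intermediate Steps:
-731*(-621 + 956)/(-2503468) + 96614/((-1*(-3398443))) = -731*335*(-1/2503468) + 96614/3398443 = -244885*(-1/2503468) + 96614*(1/3398443) = 244885/2503468 + 96614/3398443 = 1074097771407/8507893300324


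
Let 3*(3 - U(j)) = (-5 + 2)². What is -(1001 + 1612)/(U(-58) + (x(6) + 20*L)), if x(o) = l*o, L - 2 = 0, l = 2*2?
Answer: -2613/64 ≈ -40.828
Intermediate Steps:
l = 4
L = 2 (L = 2 + 0 = 2)
x(o) = 4*o
U(j) = 0 (U(j) = 3 - (-5 + 2)²/3 = 3 - ⅓*(-3)² = 3 - ⅓*9 = 3 - 3 = 0)
-(1001 + 1612)/(U(-58) + (x(6) + 20*L)) = -(1001 + 1612)/(0 + (4*6 + 20*2)) = -2613/(0 + (24 + 40)) = -2613/(0 + 64) = -2613/64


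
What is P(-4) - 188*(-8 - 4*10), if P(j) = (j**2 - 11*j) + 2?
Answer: 9086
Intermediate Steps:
P(j) = 2 + j**2 - 11*j
P(-4) - 188*(-8 - 4*10) = (2 + (-4)**2 - 11*(-4)) - 188*(-8 - 4*10) = (2 + 16 + 44) - 188*(-8 - 40) = 62 - 188*(-48) = 62 + 9024 = 9086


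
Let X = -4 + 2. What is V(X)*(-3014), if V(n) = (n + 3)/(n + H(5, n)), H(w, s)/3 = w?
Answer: -3014/13 ≈ -231.85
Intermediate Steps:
X = -2
H(w, s) = 3*w
V(n) = (3 + n)/(15 + n) (V(n) = (n + 3)/(n + 3*5) = (3 + n)/(n + 15) = (3 + n)/(15 + n))
V(X)*(-3014) = ((3 - 2)/(15 - 2))*(-3014) = (1/13)*(-3014) = -3014/13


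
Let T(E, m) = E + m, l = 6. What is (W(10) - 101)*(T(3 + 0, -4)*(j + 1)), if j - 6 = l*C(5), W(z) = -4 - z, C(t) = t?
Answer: 4255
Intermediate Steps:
j = 36 (j = 6 + 6*5 = 6 + 30 = 36)
(W(10) - 101)*(T(3 + 0, -4)*(j + 1)) = ((-4 - 1*10) - 101)*(((3 + 0) - 4)*(36 + 1)) = ((-4 - 10) - 101)*((3 - 4)*37) = (-14 - 101)*(-1*37) = -115*(-37) = 4255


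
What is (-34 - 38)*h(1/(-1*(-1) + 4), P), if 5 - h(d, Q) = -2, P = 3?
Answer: -504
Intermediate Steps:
h(d, Q) = 7 (h(d, Q) = 5 - 1*(-2) = 5 + 2 = 7)
(-34 - 38)*h(1/(-1*(-1) + 4), P) = (-34 - 38)*7 = -72*7 = -504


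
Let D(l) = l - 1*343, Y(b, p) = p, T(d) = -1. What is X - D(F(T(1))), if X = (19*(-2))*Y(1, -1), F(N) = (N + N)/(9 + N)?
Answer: 1525/4 ≈ 381.25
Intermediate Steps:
F(N) = 2*N/(9 + N) (F(N) = (2*N)/(9 + N) = 2*N/(9 + N))
D(l) = -343 + l (D(l) = l - 343 = -343 + l)
X = 38 (X = (19*(-2))*(-1) = -38*(-1) = 38)
X - D(F(T(1))) = 38 - (-343 + 2*(-1)/(9 - 1)) = 38 - (-343 + 2*(-1)/8) = 38 - (-343 + 2*(-1)*(⅛)) = 38 - (-343 - ¼) = 38 - 1*(-1373/4) = 38 + 1373/4 = 1525/4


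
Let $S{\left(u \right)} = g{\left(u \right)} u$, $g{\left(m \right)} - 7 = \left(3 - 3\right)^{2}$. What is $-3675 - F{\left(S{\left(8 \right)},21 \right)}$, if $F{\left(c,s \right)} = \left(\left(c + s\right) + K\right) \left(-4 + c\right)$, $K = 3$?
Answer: $-7835$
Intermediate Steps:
$g{\left(m \right)} = 7$ ($g{\left(m \right)} = 7 + \left(3 - 3\right)^{2} = 7 + 0^{2} = 7 + 0 = 7$)
$S{\left(u \right)} = 7 u$
$F{\left(c,s \right)} = \left(-4 + c\right) \left(3 + c + s\right)$ ($F{\left(c,s \right)} = \left(\left(c + s\right) + 3\right) \left(-4 + c\right) = \left(3 + c + s\right) \left(-4 + c\right) = \left(-4 + c\right) \left(3 + c + s\right)$)
$-3675 - F{\left(S{\left(8 \right)},21 \right)} = -3675 - \left(-12 + \left(7 \cdot 8\right)^{2} - 7 \cdot 8 - 84 + 7 \cdot 8 \cdot 21\right) = -3675 - \left(-12 + 56^{2} - 56 - 84 + 56 \cdot 21\right) = -3675 - \left(-12 + 3136 - 56 - 84 + 1176\right) = -3675 - 4160 = -7835$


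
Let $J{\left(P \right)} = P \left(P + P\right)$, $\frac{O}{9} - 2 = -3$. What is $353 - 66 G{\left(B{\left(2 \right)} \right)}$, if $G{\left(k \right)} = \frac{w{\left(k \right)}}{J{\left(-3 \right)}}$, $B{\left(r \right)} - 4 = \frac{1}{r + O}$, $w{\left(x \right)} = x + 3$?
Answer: $\frac{2295}{7} \approx 327.86$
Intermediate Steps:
$O = -9$ ($O = 18 + 9 \left(-3\right) = 18 - 27 = -9$)
$J{\left(P \right)} = 2 P^{2}$ ($J{\left(P \right)} = P 2 P = 2 P^{2}$)
$w{\left(x \right)} = 3 + x$
$B{\left(r \right)} = 4 + \frac{1}{-9 + r}$ ($B{\left(r \right)} = 4 + \frac{1}{r - 9} = 4 + \frac{1}{-9 + r}$)
$G{\left(k \right)} = \frac{1}{6} + \frac{k}{18}$ ($G{\left(k \right)} = \frac{3 + k}{2 \left(-3\right)^{2}} = \frac{3 + k}{2 \cdot 9} = \frac{3 + k}{18} = \left(3 + k\right) \frac{1}{18} = \frac{1}{6} + \frac{k}{18}$)
$353 - 66 G{\left(B{\left(2 \right)} \right)} = 353 - 66 \left(\frac{1}{6} + \frac{\frac{1}{-9 + 2} \left(-35 + 4 \cdot 2\right)}{18}\right) = 353 - 66 \left(\frac{1}{6} + \frac{\frac{1}{-7} \left(-35 + 8\right)}{18}\right) = 353 - 66 \left(\frac{1}{6} + \frac{\left(- \frac{1}{7}\right) \left(-27\right)}{18}\right) = 353 - 66 \left(\frac{1}{6} + \frac{1}{18} \cdot \frac{27}{7}\right) = 353 - 66 \left(\frac{1}{6} + \frac{3}{14}\right) = 353 - \frac{176}{7} = \frac{2295}{7}$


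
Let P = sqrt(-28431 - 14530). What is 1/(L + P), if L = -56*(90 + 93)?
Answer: -10248/105064465 - I*sqrt(42961)/105064465 ≈ -9.754e-5 - 1.9728e-6*I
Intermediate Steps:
P = I*sqrt(42961) (P = sqrt(-42961) = I*sqrt(42961) ≈ 207.27*I)
L = -10248 (L = -56*183 = -10248)
1/(L + P) = 1/(-10248 + I*sqrt(42961))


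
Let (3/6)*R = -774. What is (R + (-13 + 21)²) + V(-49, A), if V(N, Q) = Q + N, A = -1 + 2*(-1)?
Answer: -1536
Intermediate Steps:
R = -1548 (R = 2*(-774) = -1548)
A = -3 (A = -1 - 2 = -3)
V(N, Q) = N + Q
(R + (-13 + 21)²) + V(-49, A) = (-1548 + (-13 + 21)²) + (-49 - 3) = (-1548 + 8²) - 52 = (-1548 + 64) - 52 = -1484 - 52 = -1536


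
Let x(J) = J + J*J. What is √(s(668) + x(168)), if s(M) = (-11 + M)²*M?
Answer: 2*√72092481 ≈ 16981.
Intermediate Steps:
s(M) = M*(-11 + M)²
x(J) = J + J²
√(s(668) + x(168)) = √(668*(-11 + 668)² + 168*(1 + 168)) = √(668*657² + 168*169) = √(668*431649 + 28392) = √(288341532 + 28392) = √288369924 = 2*√72092481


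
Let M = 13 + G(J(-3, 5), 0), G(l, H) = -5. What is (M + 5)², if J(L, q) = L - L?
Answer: 169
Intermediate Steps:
J(L, q) = 0
M = 8 (M = 13 - 5 = 8)
(M + 5)² = (8 + 5)² = 13² = 169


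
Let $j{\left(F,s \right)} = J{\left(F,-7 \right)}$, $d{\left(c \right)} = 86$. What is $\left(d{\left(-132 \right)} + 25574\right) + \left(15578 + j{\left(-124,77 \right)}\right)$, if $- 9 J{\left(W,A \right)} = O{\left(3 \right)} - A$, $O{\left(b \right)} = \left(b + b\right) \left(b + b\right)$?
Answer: $\frac{371099}{9} \approx 41233.0$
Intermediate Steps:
$O{\left(b \right)} = 4 b^{2}$ ($O{\left(b \right)} = 2 b 2 b = 4 b^{2}$)
$J{\left(W,A \right)} = -4 + \frac{A}{9}$ ($J{\left(W,A \right)} = - \frac{4 \cdot 3^{2} - A}{9} = - \frac{4 \cdot 9 - A}{9} = - \frac{36 - A}{9} = -4 + \frac{A}{9}$)
$j{\left(F,s \right)} = - \frac{43}{9}$ ($j{\left(F,s \right)} = -4 + \frac{1}{9} \left(-7\right) = -4 - \frac{7}{9} = - \frac{43}{9}$)
$\left(d{\left(-132 \right)} + 25574\right) + \left(15578 + j{\left(-124,77 \right)}\right) = \left(86 + 25574\right) + \left(15578 - \frac{43}{9}\right) = 25660 + \frac{140159}{9} = \frac{371099}{9}$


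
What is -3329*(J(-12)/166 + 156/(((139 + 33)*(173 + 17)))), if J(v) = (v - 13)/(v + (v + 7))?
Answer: -261582833/5763935 ≈ -45.383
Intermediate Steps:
J(v) = (-13 + v)/(7 + 2*v) (J(v) = (-13 + v)/(v + (7 + v)) = (-13 + v)/(7 + 2*v))
-3329*(J(-12)/166 + 156/(((139 + 33)*(173 + 17)))) = -3329*(((-13 - 12)/(7 + 2*(-12)))/166 + 156/(((139 + 33)*(173 + 17)))) = -3329*((-25/(7 - 24))*(1/166) + 156/((172*190))) = -3329*((-25/(-17))*(1/166) + 156/32680) = -3329*(-1/17*(-25)*(1/166) + 156*(1/32680)) = -3329*((25/17)*(1/166) + 39/8170) = -3329*(25/2822 + 39/8170) = -3329*78577/5763935 = -261582833/5763935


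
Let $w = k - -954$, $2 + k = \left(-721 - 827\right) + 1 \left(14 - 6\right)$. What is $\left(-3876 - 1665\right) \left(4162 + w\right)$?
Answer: $-19803534$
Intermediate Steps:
$k = -1542$ ($k = -2 + \left(\left(-721 - 827\right) + 1 \left(14 - 6\right)\right) = -2 + \left(-1548 + 1 \cdot 8\right) = -2 + \left(-1548 + 8\right) = -2 - 1540 = -1542$)
$w = -588$ ($w = -1542 - -954 = -1542 + 954 = -588$)
$\left(-3876 - 1665\right) \left(4162 + w\right) = \left(-3876 - 1665\right) \left(4162 - 588\right) = \left(-5541\right) 3574 = -19803534$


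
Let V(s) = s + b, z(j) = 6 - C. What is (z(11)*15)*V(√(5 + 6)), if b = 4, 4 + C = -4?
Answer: 840 + 210*√11 ≈ 1536.5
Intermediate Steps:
C = -8 (C = -4 - 4 = -8)
z(j) = 14 (z(j) = 6 - 1*(-8) = 6 + 8 = 14)
V(s) = 4 + s (V(s) = s + 4 = 4 + s)
(z(11)*15)*V(√(5 + 6)) = (14*15)*(4 + √(5 + 6)) = 210*(4 + √11) = 840 + 210*√11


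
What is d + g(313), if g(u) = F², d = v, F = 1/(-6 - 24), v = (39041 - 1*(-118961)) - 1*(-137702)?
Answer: 266133601/900 ≈ 2.9570e+5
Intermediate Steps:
v = 295704 (v = (39041 + 118961) + 137702 = 158002 + 137702 = 295704)
F = -1/30 (F = 1/(-30) = -1/30 ≈ -0.033333)
d = 295704
g(u) = 1/900 (g(u) = (-1/30)² = 1/900)
d + g(313) = 295704 + 1/900 = 266133601/900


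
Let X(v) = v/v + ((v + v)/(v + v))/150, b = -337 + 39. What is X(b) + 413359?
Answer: 62004001/150 ≈ 4.1336e+5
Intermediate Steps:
b = -298
X(v) = 151/150 (X(v) = 1 + ((2*v)/((2*v)))*(1/150) = 1 + ((2*v)*(1/(2*v)))*(1/150) = 1 + 1*(1/150) = 1 + 1/150 = 151/150)
X(b) + 413359 = 151/150 + 413359 = 62004001/150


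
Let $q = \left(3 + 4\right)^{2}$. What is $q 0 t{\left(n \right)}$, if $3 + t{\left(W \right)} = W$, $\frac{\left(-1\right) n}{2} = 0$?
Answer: $0$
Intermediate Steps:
$n = 0$ ($n = \left(-2\right) 0 = 0$)
$t{\left(W \right)} = -3 + W$
$q = 49$ ($q = 7^{2} = 49$)
$q 0 t{\left(n \right)} = 49 \cdot 0 \left(-3 + 0\right) = 0 \left(-3\right) = 0$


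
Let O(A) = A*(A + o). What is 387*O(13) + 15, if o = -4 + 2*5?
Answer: 95604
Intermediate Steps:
o = 6 (o = -4 + 10 = 6)
O(A) = A*(6 + A) (O(A) = A*(A + 6) = A*(6 + A))
387*O(13) + 15 = 387*(13*(6 + 13)) + 15 = 387*(13*19) + 15 = 387*247 + 15 = 95589 + 15 = 95604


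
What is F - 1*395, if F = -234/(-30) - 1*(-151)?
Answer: -1181/5 ≈ -236.20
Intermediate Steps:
F = 794/5 (F = -234*(-1/30) + 151 = 39/5 + 151 = 794/5 ≈ 158.80)
F - 1*395 = 794/5 - 1*395 = 794/5 - 395 = -1181/5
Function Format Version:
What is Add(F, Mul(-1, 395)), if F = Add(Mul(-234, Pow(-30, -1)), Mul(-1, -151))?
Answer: Rational(-1181, 5) ≈ -236.20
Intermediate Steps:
F = Rational(794, 5) (F = Add(Mul(-234, Rational(-1, 30)), 151) = Add(Rational(39, 5), 151) = Rational(794, 5) ≈ 158.80)
Add(F, Mul(-1, 395)) = Add(Rational(794, 5), Mul(-1, 395)) = Add(Rational(794, 5), -395) = Rational(-1181, 5)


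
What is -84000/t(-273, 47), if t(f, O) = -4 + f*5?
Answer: 84000/1369 ≈ 61.359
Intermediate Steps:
t(f, O) = -4 + 5*f
-84000/t(-273, 47) = -84000/(-4 + 5*(-273)) = -84000/(-4 - 1365) = -84000/(-1369) = -84000*(-1/1369) = 84000/1369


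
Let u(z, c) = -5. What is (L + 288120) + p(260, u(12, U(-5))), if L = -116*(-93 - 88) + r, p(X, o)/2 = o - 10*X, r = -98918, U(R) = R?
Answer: 204988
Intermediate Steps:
p(X, o) = -20*X + 2*o (p(X, o) = 2*(o - 10*X) = -20*X + 2*o)
L = -77922 (L = -116*(-93 - 88) - 98918 = -116*(-181) - 98918 = 20996 - 98918 = -77922)
(L + 288120) + p(260, u(12, U(-5))) = (-77922 + 288120) + (-20*260 + 2*(-5)) = 210198 + (-5200 - 10) = 210198 - 5210 = 204988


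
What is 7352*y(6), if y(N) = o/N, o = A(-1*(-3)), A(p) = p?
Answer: 3676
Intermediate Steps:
o = 3 (o = -1*(-3) = 3)
y(N) = 3/N
7352*y(6) = 7352*(3/6) = 7352*(3*(⅙)) = 7352*(½) = 3676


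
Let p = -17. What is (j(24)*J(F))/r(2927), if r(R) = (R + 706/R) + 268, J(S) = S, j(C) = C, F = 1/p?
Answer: -70248/158992007 ≈ -0.00044183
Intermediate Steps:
F = -1/17 (F = 1/(-17) = -1/17 ≈ -0.058824)
r(R) = 268 + R + 706/R
(j(24)*J(F))/r(2927) = (24*(-1/17))/(268 + 2927 + 706/2927) = -24/(17*(268 + 2927 + 706*(1/2927))) = -24/(17*(268 + 2927 + 706/2927)) = -24/(17*9352471/2927) = -24/17*2927/9352471 = -70248/158992007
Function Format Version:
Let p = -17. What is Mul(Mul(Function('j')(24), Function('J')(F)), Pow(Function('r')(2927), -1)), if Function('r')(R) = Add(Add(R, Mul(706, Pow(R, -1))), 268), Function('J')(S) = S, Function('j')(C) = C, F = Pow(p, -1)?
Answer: Rational(-70248, 158992007) ≈ -0.00044183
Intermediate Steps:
F = Rational(-1, 17) (F = Pow(-17, -1) = Rational(-1, 17) ≈ -0.058824)
Function('r')(R) = Add(268, R, Mul(706, Pow(R, -1)))
Mul(Mul(Function('j')(24), Function('J')(F)), Pow(Function('r')(2927), -1)) = Mul(Mul(24, Rational(-1, 17)), Pow(Add(268, 2927, Mul(706, Pow(2927, -1))), -1)) = Mul(Rational(-24, 17), Pow(Add(268, 2927, Mul(706, Rational(1, 2927))), -1)) = Mul(Rational(-24, 17), Pow(Add(268, 2927, Rational(706, 2927)), -1)) = Mul(Rational(-24, 17), Pow(Rational(9352471, 2927), -1)) = Mul(Rational(-24, 17), Rational(2927, 9352471)) = Rational(-70248, 158992007)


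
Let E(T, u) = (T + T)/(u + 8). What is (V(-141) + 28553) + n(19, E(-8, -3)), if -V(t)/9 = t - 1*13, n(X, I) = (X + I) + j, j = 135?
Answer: 150449/5 ≈ 30090.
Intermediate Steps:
E(T, u) = 2*T/(8 + u) (E(T, u) = (2*T)/(8 + u) = 2*T/(8 + u))
n(X, I) = 135 + I + X (n(X, I) = (X + I) + 135 = (I + X) + 135 = 135 + I + X)
V(t) = 117 - 9*t (V(t) = -9*(t - 1*13) = -9*(t - 13) = -9*(-13 + t) = 117 - 9*t)
(V(-141) + 28553) + n(19, E(-8, -3)) = ((117 - 9*(-141)) + 28553) + (135 + 2*(-8)/(8 - 3) + 19) = ((117 + 1269) + 28553) + (135 + 2*(-8)/5 + 19) = (1386 + 28553) + (135 + 2*(-8)*(⅕) + 19) = 29939 + (135 - 16/5 + 19) = 29939 + 754/5 = 150449/5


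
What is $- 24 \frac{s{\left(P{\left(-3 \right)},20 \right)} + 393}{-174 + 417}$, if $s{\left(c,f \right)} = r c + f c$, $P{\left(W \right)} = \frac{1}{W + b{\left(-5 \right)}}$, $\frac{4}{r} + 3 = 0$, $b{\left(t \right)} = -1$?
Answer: $- \frac{9320}{243} \approx -38.354$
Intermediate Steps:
$r = - \frac{4}{3}$ ($r = \frac{4}{-3 + 0} = \frac{4}{-3} = 4 \left(- \frac{1}{3}\right) = - \frac{4}{3} \approx -1.3333$)
$P{\left(W \right)} = \frac{1}{-1 + W}$ ($P{\left(W \right)} = \frac{1}{W - 1} = \frac{1}{-1 + W}$)
$s{\left(c,f \right)} = - \frac{4 c}{3} + c f$ ($s{\left(c,f \right)} = - \frac{4 c}{3} + f c = - \frac{4 c}{3} + c f$)
$- 24 \frac{s{\left(P{\left(-3 \right)},20 \right)} + 393}{-174 + 417} = - 24 \frac{\frac{-4 + 3 \cdot 20}{3 \left(-1 - 3\right)} + 393}{-174 + 417} = - 24 \frac{\frac{-4 + 60}{3 \left(-4\right)} + 393}{243} = - 24 \left(\frac{1}{3} \left(- \frac{1}{4}\right) 56 + 393\right) \frac{1}{243} = - 24 \left(- \frac{14}{3} + 393\right) \frac{1}{243} = - 24 \cdot \frac{1165}{3} \cdot \frac{1}{243} = \left(-24\right) \frac{1165}{729} = - \frac{9320}{243}$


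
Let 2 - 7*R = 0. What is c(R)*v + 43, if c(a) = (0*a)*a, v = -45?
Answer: 43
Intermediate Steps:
R = 2/7 (R = 2/7 - ⅐*0 = 2/7 + 0 = 2/7 ≈ 0.28571)
c(a) = 0 (c(a) = 0*a = 0)
c(R)*v + 43 = 0*(-45) + 43 = 0 + 43 = 43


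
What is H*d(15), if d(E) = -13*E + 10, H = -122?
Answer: 22570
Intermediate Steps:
d(E) = 10 - 13*E
H*d(15) = -122*(10 - 13*15) = -122*(10 - 195) = -122*(-185) = 22570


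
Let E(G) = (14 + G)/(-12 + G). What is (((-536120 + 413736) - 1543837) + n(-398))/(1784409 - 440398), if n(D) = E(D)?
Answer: -341575113/275522255 ≈ -1.2397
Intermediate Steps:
E(G) = (14 + G)/(-12 + G)
n(D) = (14 + D)/(-12 + D)
(((-536120 + 413736) - 1543837) + n(-398))/(1784409 - 440398) = (((-536120 + 413736) - 1543837) + (14 - 398)/(-12 - 398))/(1784409 - 440398) = ((-122384 - 1543837) - 384/(-410))/1344011 = (-1666221 - 1/410*(-384))*(1/1344011) = (-1666221 + 192/205)*(1/1344011) = -341575113/205*1/1344011 = -341575113/275522255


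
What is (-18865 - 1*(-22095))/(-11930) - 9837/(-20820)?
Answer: 1670227/8279420 ≈ 0.20173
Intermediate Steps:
(-18865 - 1*(-22095))/(-11930) - 9837/(-20820) = (-18865 + 22095)*(-1/11930) - 9837*(-1/20820) = 3230*(-1/11930) + 3279/6940 = -323/1193 + 3279/6940 = 1670227/8279420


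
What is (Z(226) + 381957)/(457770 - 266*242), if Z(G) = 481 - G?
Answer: 191106/196699 ≈ 0.97157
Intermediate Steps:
(Z(226) + 381957)/(457770 - 266*242) = ((481 - 1*226) + 381957)/(457770 - 266*242) = ((481 - 226) + 381957)/(457770 - 64372) = (255 + 381957)/393398 = 382212*(1/393398) = 191106/196699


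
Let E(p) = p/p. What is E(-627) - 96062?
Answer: -96061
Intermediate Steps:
E(p) = 1
E(-627) - 96062 = 1 - 96062 = -96061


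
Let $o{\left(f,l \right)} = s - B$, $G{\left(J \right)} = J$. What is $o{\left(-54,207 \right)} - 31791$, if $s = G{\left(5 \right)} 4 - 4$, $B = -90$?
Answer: $-31685$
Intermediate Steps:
$s = 16$ ($s = 5 \cdot 4 - 4 = 20 - 4 = 16$)
$o{\left(f,l \right)} = 106$ ($o{\left(f,l \right)} = 16 - -90 = 16 + 90 = 106$)
$o{\left(-54,207 \right)} - 31791 = 106 - 31791 = -31685$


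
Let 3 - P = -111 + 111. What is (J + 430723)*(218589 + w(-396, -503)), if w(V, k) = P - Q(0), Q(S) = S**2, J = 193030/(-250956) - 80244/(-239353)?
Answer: 157096260463360910736/1668529763 ≈ 9.4153e+10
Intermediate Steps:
P = 3 (P = 3 - (-111 + 111) = 3 - 1*0 = 3 + 0 = 3)
J = -13032298163/30033535734 (J = 193030*(-1/250956) - 80244*(-1/239353) = -96515/125478 + 80244/239353 = -13032298163/30033535734 ≈ -0.43392)
w(V, k) = 3 (w(V, k) = 3 - 1*0**2 = 3 - 1*0 = 3 + 0 = 3)
(J + 430723)*(218589 + w(-396, -503)) = (-13032298163/30033535734 + 430723)*(218589 + 3) = (12936121579657519/30033535734)*218592 = 157096260463360910736/1668529763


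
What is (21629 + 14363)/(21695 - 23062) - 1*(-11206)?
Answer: 15282610/1367 ≈ 11180.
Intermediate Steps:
(21629 + 14363)/(21695 - 23062) - 1*(-11206) = 35992/(-1367) + 11206 = 35992*(-1/1367) + 11206 = -35992/1367 + 11206 = 15282610/1367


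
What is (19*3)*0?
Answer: 0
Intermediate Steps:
(19*3)*0 = 57*0 = 0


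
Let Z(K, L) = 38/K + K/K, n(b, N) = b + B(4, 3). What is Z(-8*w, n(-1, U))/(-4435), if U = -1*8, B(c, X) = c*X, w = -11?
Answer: -63/195140 ≈ -0.00032285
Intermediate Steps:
B(c, X) = X*c
U = -8
n(b, N) = 12 + b (n(b, N) = b + 3*4 = b + 12 = 12 + b)
Z(K, L) = 1 + 38/K (Z(K, L) = 38/K + 1 = 1 + 38/K)
Z(-8*w, n(-1, U))/(-4435) = ((38 - 8*(-11))/((-8*(-11))))/(-4435) = ((38 + 88)/88)*(-1/4435) = ((1/88)*126)*(-1/4435) = (63/44)*(-1/4435) = -63/195140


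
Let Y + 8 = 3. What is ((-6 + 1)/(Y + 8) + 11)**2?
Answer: 784/9 ≈ 87.111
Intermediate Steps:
Y = -5 (Y = -8 + 3 = -5)
((-6 + 1)/(Y + 8) + 11)**2 = ((-6 + 1)/(-5 + 8) + 11)**2 = (-5/3 + 11)**2 = (28/3)**2 = 784/9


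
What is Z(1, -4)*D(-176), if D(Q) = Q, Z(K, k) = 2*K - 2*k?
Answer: -1760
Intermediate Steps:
Z(K, k) = -2*k + 2*K
Z(1, -4)*D(-176) = (-2*(-4) + 2*1)*(-176) = (8 + 2)*(-176) = 10*(-176) = -1760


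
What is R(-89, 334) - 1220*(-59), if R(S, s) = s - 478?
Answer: 71836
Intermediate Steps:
R(S, s) = -478 + s
R(-89, 334) - 1220*(-59) = (-478 + 334) - 1220*(-59) = -144 + 71980 = 71836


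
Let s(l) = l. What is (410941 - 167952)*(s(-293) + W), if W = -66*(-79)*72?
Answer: 91148818735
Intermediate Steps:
W = 375408 (W = 5214*72 = 375408)
(410941 - 167952)*(s(-293) + W) = (410941 - 167952)*(-293 + 375408) = 242989*375115 = 91148818735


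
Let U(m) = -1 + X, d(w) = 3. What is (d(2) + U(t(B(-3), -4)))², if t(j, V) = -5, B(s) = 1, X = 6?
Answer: 64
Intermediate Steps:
U(m) = 5 (U(m) = -1 + 6 = 5)
(d(2) + U(t(B(-3), -4)))² = (3 + 5)² = 8² = 64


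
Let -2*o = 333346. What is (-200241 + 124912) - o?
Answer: 91344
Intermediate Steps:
o = -166673 (o = -½*333346 = -166673)
(-200241 + 124912) - o = (-200241 + 124912) - 1*(-166673) = -75329 + 166673 = 91344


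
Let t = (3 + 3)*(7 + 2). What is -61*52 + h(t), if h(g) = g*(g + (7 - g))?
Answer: -2794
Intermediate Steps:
t = 54 (t = 6*9 = 54)
h(g) = 7*g (h(g) = g*7 = 7*g)
-61*52 + h(t) = -61*52 + 7*54 = -3172 + 378 = -2794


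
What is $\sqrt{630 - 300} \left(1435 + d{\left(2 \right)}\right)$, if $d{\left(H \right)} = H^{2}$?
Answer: $1439 \sqrt{330} \approx 26141.0$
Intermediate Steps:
$\sqrt{630 - 300} \left(1435 + d{\left(2 \right)}\right) = \sqrt{630 - 300} \left(1435 + 2^{2}\right) = \sqrt{330} \left(1435 + 4\right) = \sqrt{330} \cdot 1439 = 1439 \sqrt{330}$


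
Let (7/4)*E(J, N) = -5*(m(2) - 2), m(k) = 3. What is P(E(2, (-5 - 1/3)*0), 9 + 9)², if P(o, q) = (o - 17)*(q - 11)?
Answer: 19321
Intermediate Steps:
E(J, N) = -20/7 (E(J, N) = 4*(-5*(3 - 2))/7 = 4*(-5*1)/7 = (4/7)*(-5) = -20/7)
P(o, q) = (-17 + o)*(-11 + q)
P(E(2, (-5 - 1/3)*0), 9 + 9)² = (187 - 17*(9 + 9) - 11*(-20/7) - 20*(9 + 9)/7)² = (187 - 17*18 + 220/7 - 20/7*18)² = (187 - 306 + 220/7 - 360/7)² = (-139)² = 19321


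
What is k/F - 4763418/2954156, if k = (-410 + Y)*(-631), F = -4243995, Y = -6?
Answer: -10495688154143/6268711646610 ≈ -1.6743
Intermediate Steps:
k = 262496 (k = (-410 - 6)*(-631) = -416*(-631) = 262496)
k/F - 4763418/2954156 = 262496/(-4243995) - 4763418/2954156 = 262496*(-1/4243995) - 4763418*1/2954156 = -262496/4243995 - 2381709/1477078 = -10495688154143/6268711646610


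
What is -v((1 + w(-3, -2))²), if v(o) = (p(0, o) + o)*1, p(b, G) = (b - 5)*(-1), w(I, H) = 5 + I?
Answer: -14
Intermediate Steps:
p(b, G) = 5 - b (p(b, G) = (-5 + b)*(-1) = 5 - b)
v(o) = 5 + o (v(o) = ((5 - 1*0) + o)*1 = ((5 + 0) + o)*1 = (5 + o)*1 = 5 + o)
-v((1 + w(-3, -2))²) = -(5 + (1 + (5 - 3))²) = -(5 + (1 + 2)²) = -(5 + 3²) = -(5 + 9) = -1*14 = -14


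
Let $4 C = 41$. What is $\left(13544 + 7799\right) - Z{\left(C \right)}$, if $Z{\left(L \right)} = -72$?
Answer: $21415$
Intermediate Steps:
$C = \frac{41}{4}$ ($C = \frac{1}{4} \cdot 41 = \frac{41}{4} \approx 10.25$)
$\left(13544 + 7799\right) - Z{\left(C \right)} = \left(13544 + 7799\right) - -72 = 21343 + 72 = 21415$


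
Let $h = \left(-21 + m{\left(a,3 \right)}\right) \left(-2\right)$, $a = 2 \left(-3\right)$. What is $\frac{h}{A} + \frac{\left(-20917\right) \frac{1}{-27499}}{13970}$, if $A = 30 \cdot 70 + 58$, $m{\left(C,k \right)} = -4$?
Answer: $\frac{9626595193}{414509751370} \approx 0.023224$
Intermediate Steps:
$a = -6$
$h = 50$ ($h = \left(-21 - 4\right) \left(-2\right) = \left(-25\right) \left(-2\right) = 50$)
$A = 2158$ ($A = 2100 + 58 = 2158$)
$\frac{h}{A} + \frac{\left(-20917\right) \frac{1}{-27499}}{13970} = \frac{50}{2158} + \frac{\left(-20917\right) \frac{1}{-27499}}{13970} = 50 \cdot \frac{1}{2158} + \left(-20917\right) \left(- \frac{1}{27499}\right) \frac{1}{13970} = \frac{25}{1079} + \frac{20917}{27499} \cdot \frac{1}{13970} = \frac{25}{1079} + \frac{20917}{384161030} = \frac{9626595193}{414509751370}$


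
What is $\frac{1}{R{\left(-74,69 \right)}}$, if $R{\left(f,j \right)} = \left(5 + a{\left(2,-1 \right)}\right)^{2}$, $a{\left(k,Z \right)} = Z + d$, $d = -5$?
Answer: $1$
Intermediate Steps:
$a{\left(k,Z \right)} = -5 + Z$ ($a{\left(k,Z \right)} = Z - 5 = -5 + Z$)
$R{\left(f,j \right)} = 1$ ($R{\left(f,j \right)} = \left(5 - 6\right)^{2} = \left(-1\right)^{2} = 1$)
$\frac{1}{R{\left(-74,69 \right)}} = 1^{-1} = 1$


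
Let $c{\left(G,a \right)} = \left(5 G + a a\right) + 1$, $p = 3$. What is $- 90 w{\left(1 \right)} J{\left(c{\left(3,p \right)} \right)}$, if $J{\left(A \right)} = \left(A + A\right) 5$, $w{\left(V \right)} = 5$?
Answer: $-112500$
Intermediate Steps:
$c{\left(G,a \right)} = 1 + a^{2} + 5 G$ ($c{\left(G,a \right)} = \left(5 G + a^{2}\right) + 1 = \left(a^{2} + 5 G\right) + 1 = 1 + a^{2} + 5 G$)
$J{\left(A \right)} = 10 A$ ($J{\left(A \right)} = 2 A 5 = 10 A$)
$- 90 w{\left(1 \right)} J{\left(c{\left(3,p \right)} \right)} = - 90 \cdot 5 \cdot 10 \left(1 + 3^{2} + 5 \cdot 3\right) = - 90 \cdot 5 \cdot 10 \left(1 + 9 + 15\right) = - 90 \cdot 5 \cdot 10 \cdot 25 = - 90 \cdot 5 \cdot 250 = \left(-90\right) 1250 = -112500$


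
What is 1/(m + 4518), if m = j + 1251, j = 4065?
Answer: 1/9834 ≈ 0.00010169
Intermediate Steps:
m = 5316 (m = 4065 + 1251 = 5316)
1/(m + 4518) = 1/(5316 + 4518) = 1/9834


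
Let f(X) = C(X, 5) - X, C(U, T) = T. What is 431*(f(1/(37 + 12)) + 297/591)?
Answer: 22808089/9653 ≈ 2362.8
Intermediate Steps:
f(X) = 5 - X
431*(f(1/(37 + 12)) + 297/591) = 431*((5 - 1/(37 + 12)) + 297/591) = 431*((5 - 1/49) + 297*(1/591)) = 431*((5 - 1*1/49) + 99/197) = 431*((5 - 1/49) + 99/197) = 431*(244/49 + 99/197) = 431*(52919/9653) = 22808089/9653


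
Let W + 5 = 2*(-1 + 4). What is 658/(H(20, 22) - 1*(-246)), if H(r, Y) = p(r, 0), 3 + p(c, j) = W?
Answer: 329/122 ≈ 2.6967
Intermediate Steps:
W = 1 (W = -5 + 2*(-1 + 4) = -5 + 2*3 = -5 + 6 = 1)
p(c, j) = -2 (p(c, j) = -3 + 1 = -2)
H(r, Y) = -2
658/(H(20, 22) - 1*(-246)) = 658/(-2 - 1*(-246)) = 658/(-2 + 246) = 658/244 = 658*(1/244) = 329/122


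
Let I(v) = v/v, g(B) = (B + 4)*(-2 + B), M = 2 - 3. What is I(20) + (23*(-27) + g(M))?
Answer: -629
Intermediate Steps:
M = -1
g(B) = (-2 + B)*(4 + B) (g(B) = (4 + B)*(-2 + B) = (-2 + B)*(4 + B))
I(v) = 1
I(20) + (23*(-27) + g(M)) = 1 + (23*(-27) + (-8 + (-1)² + 2*(-1))) = 1 + (-621 + (-8 + 1 - 2)) = 1 + (-621 - 9) = 1 - 630 = -629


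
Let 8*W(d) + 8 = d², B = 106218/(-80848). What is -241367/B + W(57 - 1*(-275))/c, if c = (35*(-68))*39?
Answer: 43125991825327/234741780 ≈ 1.8372e+5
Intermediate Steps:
c = -92820 (c = -2380*39 = -92820)
B = -53109/40424 (B = 106218*(-1/80848) = -53109/40424 ≈ -1.3138)
W(d) = -1 + d²/8
-241367/B + W(57 - 1*(-275))/c = -241367/(-53109/40424) + (-1 + (57 - 1*(-275))²/8)/(-92820) = -241367*(-40424/53109) + (-1 + (57 + 275)²/8)*(-1/92820) = 1393859944/7587 + (-1 + (⅛)*332²)*(-1/92820) = 1393859944/7587 + (-1 + (⅛)*110224)*(-1/92820) = 1393859944/7587 + (-1 + 13778)*(-1/92820) = 1393859944/7587 + 13777*(-1/92820) = 1393859944/7587 - 13777/92820 = 43125991825327/234741780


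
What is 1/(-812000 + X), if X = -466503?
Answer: -1/1278503 ≈ -7.8216e-7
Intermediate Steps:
1/(-812000 + X) = 1/(-812000 - 466503) = 1/(-1278503) = -1/1278503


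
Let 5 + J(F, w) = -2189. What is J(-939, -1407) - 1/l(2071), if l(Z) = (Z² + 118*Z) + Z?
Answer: -9950865061/4535490 ≈ -2194.0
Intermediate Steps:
J(F, w) = -2194 (J(F, w) = -5 - 2189 = -2194)
l(Z) = Z² + 119*Z
J(-939, -1407) - 1/l(2071) = -2194 - 1/(2071*(119 + 2071)) = -2194 - 1/(2071*2190) = -2194 - 1/4535490 = -9950865061/4535490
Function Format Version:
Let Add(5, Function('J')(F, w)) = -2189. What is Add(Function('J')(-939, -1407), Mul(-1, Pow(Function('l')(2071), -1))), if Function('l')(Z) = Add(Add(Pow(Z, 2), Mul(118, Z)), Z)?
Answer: Rational(-9950865061, 4535490) ≈ -2194.0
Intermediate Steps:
Function('J')(F, w) = -2194 (Function('J')(F, w) = Add(-5, -2189) = -2194)
Function('l')(Z) = Add(Pow(Z, 2), Mul(119, Z))
Add(Function('J')(-939, -1407), Mul(-1, Pow(Function('l')(2071), -1))) = Add(-2194, Mul(-1, Pow(Mul(2071, Add(119, 2071)), -1))) = Add(-2194, Mul(-1, Pow(Mul(2071, 2190), -1))) = Add(-2194, Mul(-1, Pow(4535490, -1))) = Add(-2194, Mul(-1, Rational(1, 4535490))) = Add(-2194, Rational(-1, 4535490)) = Rational(-9950865061, 4535490)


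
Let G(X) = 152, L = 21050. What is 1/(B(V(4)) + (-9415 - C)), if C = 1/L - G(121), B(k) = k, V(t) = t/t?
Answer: -21050/194965101 ≈ -0.00010797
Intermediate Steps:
V(t) = 1
C = -3199599/21050 (C = 1/21050 - 1*152 = 1/21050 - 152 = -3199599/21050 ≈ -152.00)
1/(B(V(4)) + (-9415 - C)) = 1/(1 + (-9415 - 1*(-3199599/21050))) = 1/(1 + (-9415 + 3199599/21050)) = 1/(1 - 194986151/21050) = 1/(-194965101/21050) = -21050/194965101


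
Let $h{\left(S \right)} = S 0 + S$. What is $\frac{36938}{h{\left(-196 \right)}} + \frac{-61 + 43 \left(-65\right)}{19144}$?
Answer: $- \frac{44231303}{234514} \approx -188.61$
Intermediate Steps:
$h{\left(S \right)} = S$ ($h{\left(S \right)} = 0 + S = S$)
$\frac{36938}{h{\left(-196 \right)}} + \frac{-61 + 43 \left(-65\right)}{19144} = \frac{36938}{-196} + \frac{-61 + 43 \left(-65\right)}{19144} = 36938 \left(- \frac{1}{196}\right) + \left(-61 - 2795\right) \frac{1}{19144} = - \frac{18469}{98} - \frac{357}{2393} = - \frac{44231303}{234514}$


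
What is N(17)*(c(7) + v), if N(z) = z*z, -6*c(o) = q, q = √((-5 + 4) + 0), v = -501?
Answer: -144789 - 289*I/6 ≈ -1.4479e+5 - 48.167*I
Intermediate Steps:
q = I (q = √(-1 + 0) = √(-1) = I ≈ 1.0*I)
c(o) = -I/6
N(z) = z²
N(17)*(c(7) + v) = 17²*(-I/6 - 501) = 289*(-501 - I/6) = -144789 - 289*I/6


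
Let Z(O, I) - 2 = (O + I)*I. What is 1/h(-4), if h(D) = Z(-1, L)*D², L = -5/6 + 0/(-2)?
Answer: 9/508 ≈ 0.017717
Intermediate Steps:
L = -⅚ (L = -5*⅙ + 0*(-½) = -⅚ + 0 = -⅚ ≈ -0.83333)
Z(O, I) = 2 + I*(I + O) (Z(O, I) = 2 + (O + I)*I = 2 + (I + O)*I = 2 + I*(I + O))
h(D) = 127*D²/36 (h(D) = (2 + (-⅚)² - ⅚*(-1))*D² = (2 + 25/36 + ⅚)*D² = 127*D²/36)
1/h(-4) = 1/((127/36)*(-4)²) = 1/((127/36)*16) = 1/(508/9) = 9/508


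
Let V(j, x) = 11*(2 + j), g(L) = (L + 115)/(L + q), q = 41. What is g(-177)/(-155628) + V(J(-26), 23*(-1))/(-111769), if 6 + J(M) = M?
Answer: 3488827481/1182818243376 ≈ 0.0029496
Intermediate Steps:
J(M) = -6 + M
g(L) = (115 + L)/(41 + L) (g(L) = (L + 115)/(L + 41) = (115 + L)/(41 + L))
V(j, x) = 22 + 11*j
g(-177)/(-155628) + V(J(-26), 23*(-1))/(-111769) = ((115 - 177)/(41 - 177))/(-155628) + (22 + 11*(-6 - 26))/(-111769) = (-62/(-136))*(-1/155628) + (22 + 11*(-32))*(-1/111769) = -1/136*(-62)*(-1/155628) + (22 - 352)*(-1/111769) = (31/68)*(-1/155628) - 330*(-1/111769) = -31/10582704 + 330/111769 = 3488827481/1182818243376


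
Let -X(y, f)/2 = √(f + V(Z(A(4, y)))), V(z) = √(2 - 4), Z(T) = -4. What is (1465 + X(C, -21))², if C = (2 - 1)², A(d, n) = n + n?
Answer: (1465 - 2*√(-21 + I*√2))² ≈ 2.1452e+6 - 2.686e+4*I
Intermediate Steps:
A(d, n) = 2*n
C = 1 (C = 1² = 1)
V(z) = I*√2 (V(z) = √(-2) = I*√2)
X(y, f) = -2*√(f + I*√2)
(1465 + X(C, -21))² = (1465 - 2*√(-21 + I*√2))²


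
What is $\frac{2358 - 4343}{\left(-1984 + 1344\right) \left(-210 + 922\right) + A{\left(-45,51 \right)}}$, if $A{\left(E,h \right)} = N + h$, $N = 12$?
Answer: $\frac{1985}{455617} \approx 0.0043567$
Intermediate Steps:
$A{\left(E,h \right)} = 12 + h$
$\frac{2358 - 4343}{\left(-1984 + 1344\right) \left(-210 + 922\right) + A{\left(-45,51 \right)}} = \frac{2358 - 4343}{\left(-1984 + 1344\right) \left(-210 + 922\right) + \left(12 + 51\right)} = - \frac{1985}{\left(-640\right) 712 + 63} = - \frac{1985}{-455680 + 63} = - \frac{1985}{-455617} = \left(-1985\right) \left(- \frac{1}{455617}\right) = \frac{1985}{455617}$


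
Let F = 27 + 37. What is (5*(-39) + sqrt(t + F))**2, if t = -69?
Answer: (195 - I*sqrt(5))**2 ≈ 38020.0 - 872.1*I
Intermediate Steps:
F = 64
(5*(-39) + sqrt(t + F))**2 = (5*(-39) + sqrt(-69 + 64))**2 = (-195 + sqrt(-5))**2 = (-195 + I*sqrt(5))**2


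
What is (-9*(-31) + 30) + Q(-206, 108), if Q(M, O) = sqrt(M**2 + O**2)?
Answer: 309 + 10*sqrt(541) ≈ 541.59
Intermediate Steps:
(-9*(-31) + 30) + Q(-206, 108) = (-9*(-31) + 30) + sqrt((-206)**2 + 108**2) = (279 + 30) + sqrt(42436 + 11664) = 309 + sqrt(54100) = 309 + 10*sqrt(541)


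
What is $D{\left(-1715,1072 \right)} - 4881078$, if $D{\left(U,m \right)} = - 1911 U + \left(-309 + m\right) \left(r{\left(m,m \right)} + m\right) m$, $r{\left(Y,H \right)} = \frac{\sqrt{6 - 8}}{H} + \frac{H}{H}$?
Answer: $876041615 + 763 i \sqrt{2} \approx 8.7604 \cdot 10^{8} + 1079.0 i$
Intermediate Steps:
$r{\left(Y,H \right)} = 1 + \frac{i \sqrt{2}}{H}$ ($r{\left(Y,H \right)} = \frac{\sqrt{-2}}{H} + 1 = \frac{i \sqrt{2}}{H} + 1 = 1 + \frac{i \sqrt{2}}{H}$)
$D{\left(U,m \right)} = - 1911 U + m \left(-309 + m\right) \left(m + \frac{m + i \sqrt{2}}{m}\right)$ ($D{\left(U,m \right)} = - 1911 U + \left(-309 + m\right) \left(\frac{m + i \sqrt{2}}{m} + m\right) m = - 1911 U + \left(-309 + m\right) \left(m + \frac{m + i \sqrt{2}}{m}\right) m = - 1911 U + m \left(-309 + m\right) \left(m + \frac{m + i \sqrt{2}}{m}\right)$)
$D{\left(-1715,1072 \right)} - 4881078 = \left(1072^{3} - -3277365 - 331248 - 308 \cdot 1072^{2} - 309 i \sqrt{2} + i 1072 \sqrt{2}\right) - 4881078 = \left(1231925248 + 3277365 - 331248 - 353948672 - 309 i \sqrt{2} + 1072 i \sqrt{2}\right) - 4881078 = \left(880922693 + 763 i \sqrt{2}\right) - 4881078 = 876041615 + 763 i \sqrt{2}$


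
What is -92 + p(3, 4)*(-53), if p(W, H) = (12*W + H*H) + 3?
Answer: -3007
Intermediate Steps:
p(W, H) = 3 + H² + 12*W (p(W, H) = (12*W + H²) + 3 = (H² + 12*W) + 3 = 3 + H² + 12*W)
-92 + p(3, 4)*(-53) = -92 + (3 + 4² + 12*3)*(-53) = -92 + (3 + 16 + 36)*(-53) = -92 + 55*(-53) = -92 - 2915 = -3007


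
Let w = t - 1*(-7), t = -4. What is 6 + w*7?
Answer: 27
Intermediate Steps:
w = 3 (w = -4 - 1*(-7) = -4 + 7 = 3)
6 + w*7 = 6 + 3*7 = 6 + 21 = 27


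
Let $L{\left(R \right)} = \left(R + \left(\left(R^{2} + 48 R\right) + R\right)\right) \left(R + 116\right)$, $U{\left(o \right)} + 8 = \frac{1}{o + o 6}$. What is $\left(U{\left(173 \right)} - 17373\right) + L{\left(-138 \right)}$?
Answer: $- \frac{344588838}{1211} \approx -2.8455 \cdot 10^{5}$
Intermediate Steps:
$U{\left(o \right)} = -8 + \frac{1}{7 o}$ ($U{\left(o \right)} = -8 + \frac{1}{o + o 6} = -8 + \frac{1}{o + 6 o} = -8 + \frac{1}{7 o}$)
$L{\left(R \right)} = \left(116 + R\right) \left(R^{2} + 50 R\right)$ ($L{\left(R \right)} = \left(R + \left(R^{2} + 49 R\right)\right) \left(116 + R\right) = \left(R^{2} + 50 R\right) \left(116 + R\right) = \left(116 + R\right) \left(R^{2} + 50 R\right)$)
$\left(U{\left(173 \right)} - 17373\right) + L{\left(-138 \right)} = \left(\left(-8 + \frac{1}{7 \cdot 173}\right) - 17373\right) - 138 \left(5800 + \left(-138\right)^{2} + 166 \left(-138\right)\right) = \left(\left(-8 + \frac{1}{7} \cdot \frac{1}{173}\right) - 17373\right) - 138 \left(5800 + 19044 - 22908\right) = \left(\left(-8 + \frac{1}{1211}\right) - 17373\right) - 267168 = \left(- \frac{9687}{1211} - 17373\right) - 267168 = - \frac{21048390}{1211} - 267168 = - \frac{344588838}{1211}$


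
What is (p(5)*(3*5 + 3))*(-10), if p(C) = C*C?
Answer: -4500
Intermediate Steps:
p(C) = C²
(p(5)*(3*5 + 3))*(-10) = (5²*(3*5 + 3))*(-10) = (25*(15 + 3))*(-10) = (25*18)*(-10) = 450*(-10) = -4500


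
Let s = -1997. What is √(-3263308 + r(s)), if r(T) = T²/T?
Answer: I*√3265305 ≈ 1807.0*I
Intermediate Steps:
r(T) = T
√(-3263308 + r(s)) = √(-3263308 - 1997) = √(-3265305) = I*√3265305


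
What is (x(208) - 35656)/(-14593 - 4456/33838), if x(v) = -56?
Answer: 604211328/246901195 ≈ 2.4472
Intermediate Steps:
(x(208) - 35656)/(-14593 - 4456/33838) = (-56 - 35656)/(-14593 - 4456/33838) = -35712/(-14593 - 4456*1/33838) = -35712/(-14593 - 2228/16919) = -35712/(-246901195/16919) = -35712*(-16919/246901195) = 604211328/246901195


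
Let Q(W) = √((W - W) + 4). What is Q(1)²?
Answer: 4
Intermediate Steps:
Q(W) = 2 (Q(W) = √(0 + 4) = √4 = 2)
Q(1)² = 2² = 4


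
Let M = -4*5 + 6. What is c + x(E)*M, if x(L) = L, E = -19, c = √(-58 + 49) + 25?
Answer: 291 + 3*I ≈ 291.0 + 3.0*I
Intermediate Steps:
c = 25 + 3*I (c = √(-9) + 25 = 3*I + 25 = 25 + 3*I ≈ 25.0 + 3.0*I)
M = -14 (M = -20 + 6 = -14)
c + x(E)*M = (25 + 3*I) - 19*(-14) = (25 + 3*I) + 266 = 291 + 3*I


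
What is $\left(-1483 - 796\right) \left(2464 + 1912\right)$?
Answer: $-9972904$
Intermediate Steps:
$\left(-1483 - 796\right) \left(2464 + 1912\right) = \left(-2279\right) 4376 = -9972904$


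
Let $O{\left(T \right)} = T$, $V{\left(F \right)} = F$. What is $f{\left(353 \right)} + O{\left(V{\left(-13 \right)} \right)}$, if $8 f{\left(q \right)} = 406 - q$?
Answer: $- \frac{51}{8} \approx -6.375$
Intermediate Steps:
$f{\left(q \right)} = \frac{203}{4} - \frac{q}{8}$ ($f{\left(q \right)} = \frac{406 - q}{8} = \frac{203}{4} - \frac{q}{8}$)
$f{\left(353 \right)} + O{\left(V{\left(-13 \right)} \right)} = \left(\frac{203}{4} - \frac{353}{8}\right) - 13 = \frac{53}{8} - 13 = - \frac{51}{8}$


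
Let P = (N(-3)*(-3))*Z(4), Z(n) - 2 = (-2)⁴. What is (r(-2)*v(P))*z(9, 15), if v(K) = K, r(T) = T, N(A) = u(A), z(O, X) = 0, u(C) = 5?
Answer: 0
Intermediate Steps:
N(A) = 5
Z(n) = 18 (Z(n) = 2 + (-2)⁴ = 2 + 16 = 18)
P = -270 (P = (5*(-3))*18 = -15*18 = -270)
(r(-2)*v(P))*z(9, 15) = -2*(-270)*0 = 540*0 = 0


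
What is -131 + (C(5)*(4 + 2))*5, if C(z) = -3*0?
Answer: -131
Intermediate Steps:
C(z) = 0
-131 + (C(5)*(4 + 2))*5 = -131 + (0*(4 + 2))*5 = -131 + (0*6)*5 = -131 + 0*5 = -131 + 0 = -131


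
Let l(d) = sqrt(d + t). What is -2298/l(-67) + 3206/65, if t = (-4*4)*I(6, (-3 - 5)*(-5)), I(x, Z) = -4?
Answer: 3206/65 + 766*I*sqrt(3) ≈ 49.323 + 1326.8*I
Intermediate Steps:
t = 64 (t = -4*4*(-4) = -16*(-4) = 64)
l(d) = sqrt(64 + d) (l(d) = sqrt(d + 64) = sqrt(64 + d))
-2298/l(-67) + 3206/65 = -2298/sqrt(64 - 67) + 3206/65 = -2298*(-I*sqrt(3)/3) + 3206*(1/65) = -2298*(-I*sqrt(3)/3) + 3206/65 = -(-766)*I*sqrt(3) + 3206/65 = 766*I*sqrt(3) + 3206/65 = 3206/65 + 766*I*sqrt(3)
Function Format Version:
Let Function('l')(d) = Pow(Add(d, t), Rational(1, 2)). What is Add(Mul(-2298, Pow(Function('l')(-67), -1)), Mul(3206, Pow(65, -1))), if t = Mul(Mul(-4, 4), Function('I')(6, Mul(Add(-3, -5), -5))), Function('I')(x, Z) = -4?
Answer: Add(Rational(3206, 65), Mul(766, I, Pow(3, Rational(1, 2)))) ≈ Add(49.323, Mul(1326.8, I))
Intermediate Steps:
t = 64 (t = Mul(Mul(-4, 4), -4) = Mul(-16, -4) = 64)
Function('l')(d) = Pow(Add(64, d), Rational(1, 2)) (Function('l')(d) = Pow(Add(d, 64), Rational(1, 2)) = Pow(Add(64, d), Rational(1, 2)))
Add(Mul(-2298, Pow(Function('l')(-67), -1)), Mul(3206, Pow(65, -1))) = Add(Mul(-2298, Pow(Pow(Add(64, -67), Rational(1, 2)), -1)), Mul(3206, Pow(65, -1))) = Add(Mul(-2298, Pow(Pow(-3, Rational(1, 2)), -1)), Mul(3206, Rational(1, 65))) = Add(Mul(-2298, Pow(Mul(I, Pow(3, Rational(1, 2))), -1)), Rational(3206, 65)) = Add(Mul(-2298, Mul(Rational(-1, 3), I, Pow(3, Rational(1, 2)))), Rational(3206, 65)) = Add(Mul(766, I, Pow(3, Rational(1, 2))), Rational(3206, 65)) = Add(Rational(3206, 65), Mul(766, I, Pow(3, Rational(1, 2))))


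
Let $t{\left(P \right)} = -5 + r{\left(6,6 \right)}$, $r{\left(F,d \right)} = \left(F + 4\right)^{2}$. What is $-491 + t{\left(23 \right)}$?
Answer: $-396$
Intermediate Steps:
$r{\left(F,d \right)} = \left(4 + F\right)^{2}$
$t{\left(P \right)} = 95$ ($t{\left(P \right)} = -5 + \left(4 + 6\right)^{2} = -5 + 10^{2} = -5 + 100 = 95$)
$-491 + t{\left(23 \right)} = -491 + 95 = -396$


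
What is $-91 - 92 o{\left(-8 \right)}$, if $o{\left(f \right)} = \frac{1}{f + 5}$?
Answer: $- \frac{181}{3} \approx -60.333$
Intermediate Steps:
$o{\left(f \right)} = \frac{1}{5 + f}$
$-91 - 92 o{\left(-8 \right)} = -91 - \frac{92}{5 - 8} = -91 - \frac{92}{-3} = -91 - - \frac{92}{3} = -91 + \frac{92}{3} = - \frac{181}{3}$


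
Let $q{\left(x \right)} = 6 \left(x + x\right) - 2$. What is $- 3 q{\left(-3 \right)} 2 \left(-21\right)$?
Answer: $-4788$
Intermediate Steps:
$q{\left(x \right)} = -2 + 12 x$ ($q{\left(x \right)} = 6 \cdot 2 x - 2 = 12 x - 2 = -2 + 12 x$)
$- 3 q{\left(-3 \right)} 2 \left(-21\right) = - 3 \left(-2 + 12 \left(-3\right)\right) 2 \left(-21\right) = - 3 \left(-2 - 36\right) 2 \left(-21\right) = - 3 \left(-38\right) 2 \left(-21\right) = - 3 \left(\left(-76\right) \left(-21\right)\right) = \left(-3\right) 1596 = -4788$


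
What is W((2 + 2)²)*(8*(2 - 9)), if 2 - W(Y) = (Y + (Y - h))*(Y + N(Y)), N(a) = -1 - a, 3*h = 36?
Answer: -1232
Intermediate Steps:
h = 12 (h = (⅓)*36 = 12)
W(Y) = -10 + 2*Y (W(Y) = 2 - (Y + (Y - 1*12))*(Y + (-1 - Y)) = 2 - (Y + (Y - 12))*(-1) = 2 - (Y + (-12 + Y))*(-1) = 2 - (-12 + 2*Y)*(-1) = 2 - (12 - 2*Y) = 2 + (-12 + 2*Y) = -10 + 2*Y)
W((2 + 2)²)*(8*(2 - 9)) = (-10 + 2*(2 + 2)²)*(8*(2 - 9)) = (-10 + 2*4²)*(8*(-7)) = (-10 + 2*16)*(-56) = (-10 + 32)*(-56) = 22*(-56) = -1232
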